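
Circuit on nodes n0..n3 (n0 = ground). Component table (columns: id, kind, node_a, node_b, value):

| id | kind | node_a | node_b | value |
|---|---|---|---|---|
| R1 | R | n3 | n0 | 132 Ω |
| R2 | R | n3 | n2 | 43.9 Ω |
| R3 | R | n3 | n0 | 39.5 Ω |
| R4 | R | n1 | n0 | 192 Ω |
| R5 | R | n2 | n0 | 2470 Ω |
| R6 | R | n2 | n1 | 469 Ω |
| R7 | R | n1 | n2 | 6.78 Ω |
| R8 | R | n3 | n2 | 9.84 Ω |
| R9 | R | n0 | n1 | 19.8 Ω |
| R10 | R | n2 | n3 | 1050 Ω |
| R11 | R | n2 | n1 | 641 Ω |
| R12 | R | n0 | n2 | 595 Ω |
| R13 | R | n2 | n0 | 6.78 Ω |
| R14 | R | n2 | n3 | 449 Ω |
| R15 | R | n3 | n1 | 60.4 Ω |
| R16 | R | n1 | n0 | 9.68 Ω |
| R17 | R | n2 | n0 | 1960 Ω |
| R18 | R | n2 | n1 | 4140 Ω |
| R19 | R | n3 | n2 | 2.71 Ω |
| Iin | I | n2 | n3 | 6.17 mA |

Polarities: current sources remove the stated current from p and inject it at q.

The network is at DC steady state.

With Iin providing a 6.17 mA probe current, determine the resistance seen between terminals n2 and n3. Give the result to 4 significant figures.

R_eq = 1.856 Ω

Element admittances at DC:
  Y(R1) = 0.007576 S between n3,n0
  Y(R2) = 0.02278 S between n3,n2
  Y(R3) = 0.02532 S between n3,n0
  Y(R4) = 0.005208 S between n1,n0
  Y(R5) = 0.0004049 S between n2,n0
  Y(R6) = 0.002132 S between n2,n1
  Y(R7) = 0.1475 S between n1,n2
  Y(R8) = 0.1016 S between n3,n2
  Y(R9) = 0.05051 S between n0,n1
  Y(R10) = 0.0009524 S between n2,n3
  Y(R11) = 0.001560 S between n2,n1
  Y(R12) = 0.001681 S between n0,n2
  Y(R13) = 0.1475 S between n2,n0
  Y(R14) = 0.002227 S between n2,n3
  Y(R15) = 0.01656 S between n3,n1
  Y(R16) = 0.1033 S between n1,n0
  Y(R17) = 0.0005102 S between n2,n0
  Y(R18) = 0.0002415 S between n2,n1
  Y(R19) = 0.3690 S between n3,n2
  Iin: injects 0.00617 A into n3 (from n2)
Assemble and solve the 3×3 MNA system:
  V(n1)=-0.0003302  V(n2)=-0.001771  V(n3)=0.009679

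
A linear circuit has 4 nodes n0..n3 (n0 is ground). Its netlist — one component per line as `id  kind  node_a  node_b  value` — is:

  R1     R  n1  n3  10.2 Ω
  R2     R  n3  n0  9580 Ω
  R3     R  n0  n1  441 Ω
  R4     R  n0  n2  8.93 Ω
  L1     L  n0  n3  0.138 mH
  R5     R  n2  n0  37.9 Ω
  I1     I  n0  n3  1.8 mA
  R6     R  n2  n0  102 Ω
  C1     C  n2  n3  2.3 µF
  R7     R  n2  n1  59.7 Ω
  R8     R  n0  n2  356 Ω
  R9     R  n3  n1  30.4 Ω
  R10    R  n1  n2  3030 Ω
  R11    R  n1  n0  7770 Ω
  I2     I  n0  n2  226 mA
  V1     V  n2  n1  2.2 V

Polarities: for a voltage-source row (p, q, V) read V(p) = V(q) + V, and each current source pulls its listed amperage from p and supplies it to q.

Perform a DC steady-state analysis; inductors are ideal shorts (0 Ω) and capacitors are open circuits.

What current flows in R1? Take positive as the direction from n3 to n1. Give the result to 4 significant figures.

Apply KCL at each of the 3 non-ground nodes and solve the resulting linear system.
Node n1: branches {R1, R3, R7, R9, R10, R11, V1} → V_1 = -0.3734
Node n2: branches {R4, R5, R6, C1, R7, R8, R10, I2, V1} → V_2 = 1.827
Node n3: branches {R1, R2, L1, I1, C1, R9} → V_3 = 0.000
Source currents: i(L1)=0.04709, i(V1)=-0.08736

0.03661 A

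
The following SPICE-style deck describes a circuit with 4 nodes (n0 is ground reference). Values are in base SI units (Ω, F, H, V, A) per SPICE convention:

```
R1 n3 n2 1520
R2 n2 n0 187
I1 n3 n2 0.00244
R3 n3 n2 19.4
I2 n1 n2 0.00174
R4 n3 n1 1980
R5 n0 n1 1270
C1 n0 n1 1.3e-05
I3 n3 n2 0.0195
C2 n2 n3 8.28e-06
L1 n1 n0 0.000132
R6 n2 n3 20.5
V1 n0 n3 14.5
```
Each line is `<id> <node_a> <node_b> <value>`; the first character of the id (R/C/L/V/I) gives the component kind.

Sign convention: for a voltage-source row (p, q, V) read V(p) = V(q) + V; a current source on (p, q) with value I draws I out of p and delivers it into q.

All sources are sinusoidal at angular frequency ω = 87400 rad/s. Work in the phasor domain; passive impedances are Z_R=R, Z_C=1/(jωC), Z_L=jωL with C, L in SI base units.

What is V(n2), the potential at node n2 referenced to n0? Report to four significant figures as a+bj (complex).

Apply KCL at each of the 3 non-ground nodes and solve the resulting linear system.
Node n1: branches {I2, R4, R5, C1, L1} → V_1 = -1.063e-05+0.008636j
Node n2: branches {R1, R2, I1, R3, I2, I3, C2, R6} → V_2 = -14.48-0.1369j
Node n3: branches {R1, I1, R3, R4, I3, C2, R6, V1} → V_3 = -14.50+0.000j
Source currents: i(V1)=-0.08650-0.0007365j

-14.48-0.1369j V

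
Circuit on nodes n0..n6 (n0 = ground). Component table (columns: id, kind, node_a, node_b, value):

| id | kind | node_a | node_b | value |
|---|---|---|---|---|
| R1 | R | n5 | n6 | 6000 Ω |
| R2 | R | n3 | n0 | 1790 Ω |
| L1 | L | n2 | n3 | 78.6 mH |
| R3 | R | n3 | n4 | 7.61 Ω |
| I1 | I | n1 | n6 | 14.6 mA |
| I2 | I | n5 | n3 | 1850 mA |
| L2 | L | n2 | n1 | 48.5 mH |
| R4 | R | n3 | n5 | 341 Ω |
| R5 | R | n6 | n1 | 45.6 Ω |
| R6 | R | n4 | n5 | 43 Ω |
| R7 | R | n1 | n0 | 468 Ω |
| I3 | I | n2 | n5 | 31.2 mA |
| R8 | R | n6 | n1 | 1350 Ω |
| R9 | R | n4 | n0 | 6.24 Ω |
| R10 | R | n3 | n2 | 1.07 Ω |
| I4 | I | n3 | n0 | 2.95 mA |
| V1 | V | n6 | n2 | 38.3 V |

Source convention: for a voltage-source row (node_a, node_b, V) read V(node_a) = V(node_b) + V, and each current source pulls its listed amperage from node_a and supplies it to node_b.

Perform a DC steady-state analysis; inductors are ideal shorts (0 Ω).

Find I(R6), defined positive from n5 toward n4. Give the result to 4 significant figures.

Apply KCL at each of the 6 non-ground nodes and solve the resulting linear system.
Node n1: branches {I1, L2, R5, R7, R8} → V_1 = 11.46
Node n2: branches {L1, L2, I3, R10, V1} → V_2 = 11.46
Node n3: branches {R2, L1, R3, I2, R4, R10, I4} → V_3 = 11.46
Node n4: branches {R3, R6, R9} → V_4 = -0.2111
Node n5: branches {R1, I2, R4, R6, I3} → V_5 = -67.61
Node n6: branches {R1, I1, R5, R8, V1} → V_6 = 49.76
Source currents: i(L1)=-0.07525, i(L2)=-0.8292, i(V1)=-0.8732

-1.567 A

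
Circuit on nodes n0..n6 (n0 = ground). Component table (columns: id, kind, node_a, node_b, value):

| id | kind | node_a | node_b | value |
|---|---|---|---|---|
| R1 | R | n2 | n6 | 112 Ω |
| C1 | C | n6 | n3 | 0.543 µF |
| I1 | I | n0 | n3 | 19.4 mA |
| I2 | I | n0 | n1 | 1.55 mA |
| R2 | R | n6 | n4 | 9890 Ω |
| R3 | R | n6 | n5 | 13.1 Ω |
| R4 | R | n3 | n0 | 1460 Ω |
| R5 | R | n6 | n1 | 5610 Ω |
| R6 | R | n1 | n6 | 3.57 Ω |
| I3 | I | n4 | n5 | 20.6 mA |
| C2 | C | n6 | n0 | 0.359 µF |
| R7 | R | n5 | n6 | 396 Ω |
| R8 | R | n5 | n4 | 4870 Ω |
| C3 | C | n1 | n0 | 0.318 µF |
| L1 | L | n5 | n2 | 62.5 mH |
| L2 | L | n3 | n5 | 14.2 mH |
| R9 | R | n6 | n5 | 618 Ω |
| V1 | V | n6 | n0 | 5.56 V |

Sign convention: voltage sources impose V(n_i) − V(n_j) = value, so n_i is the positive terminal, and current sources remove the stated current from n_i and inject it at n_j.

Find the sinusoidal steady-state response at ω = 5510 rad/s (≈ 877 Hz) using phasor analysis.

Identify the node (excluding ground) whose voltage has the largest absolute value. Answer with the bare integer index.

MNA unknowns: 6 node voltages V₁..V_6 plus 1 source current (V1)
R1: Y=0.008929+0.000j on G[2,6]
C1: Y=0.000+0.002992j on G[6,3]
I1: z[0]−=0.0194, z[3]+=0.0194
I2: z[0]−=0.00155, z[1]+=0.00155
R2: Y=0.0001011+0.000j on G[6,4]
R3: Y=0.07634+0.000j on G[6,5]
R4: Y=0.0006849+0.000j on G[3,0]
R5: Y=0.0001783+0.000j on G[6,1]
R6: Y=0.2801+0.000j on G[1,6]
I3: z[4]−=0.0206, z[5]+=0.0206
C2: Y=0.000+0.001978j on G[6,0]
R7: Y=0.002525+0.000j on G[5,6]
R8: Y=0.0002053+0.000j on G[5,4]
C3: Y=0.000+0.001752j on G[1,0]
L1: Y=0.000-0.002904j on G[5,2]
L2: Y=0.000-0.01278j on G[3,5]
R9: Y=0.001618+0.000j on G[6,5]
V1: row V6−V0=5.56, i_V1 at 6,0
solve → V1=5.565-0.03479j, V2=5.585-0.09838j, V3=6.094+1.527j, V4=-61.44-0.01469j, V5=5.887-0.02192j, V6=5.560+0.000j
aux → i_V1=0.01671-0.02180j

4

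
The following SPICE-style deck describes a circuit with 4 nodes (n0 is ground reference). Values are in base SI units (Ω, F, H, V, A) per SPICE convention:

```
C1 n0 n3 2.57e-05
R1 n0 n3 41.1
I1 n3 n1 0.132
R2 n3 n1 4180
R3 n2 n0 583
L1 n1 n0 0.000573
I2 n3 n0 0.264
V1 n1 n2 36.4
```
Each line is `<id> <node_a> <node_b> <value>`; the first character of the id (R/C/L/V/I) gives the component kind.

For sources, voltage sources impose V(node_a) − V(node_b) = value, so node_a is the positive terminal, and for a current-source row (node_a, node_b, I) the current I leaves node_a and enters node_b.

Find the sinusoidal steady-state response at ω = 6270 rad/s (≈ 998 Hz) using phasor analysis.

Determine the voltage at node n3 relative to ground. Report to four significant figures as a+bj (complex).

MNA unknowns: 3 node voltages V₁..V_3 plus 1 source current (V1)
C1: Y=0.000+0.1611j on G[0,3]
R1: Y=0.02433+0.000j on G[0,3]
I1: z[3]−=0.132, z[1]+=0.132
R2: Y=0.0002392+0.000j on G[3,1]
R3: Y=0.001715+0.000j on G[2,0]
L1: Y=0.000-0.2783j on G[1,0]
I2: z[3]−=0.264, z[0]+=0.264
V1: row V1−V2=36.4, i_V1 at 1,2
solve → V1=0.002838+0.6982j, V2=-36.40+0.6982j, V3=-0.3652+2.402j
aux → i_V1=-0.06243+0.001198j

-0.3652+2.402j V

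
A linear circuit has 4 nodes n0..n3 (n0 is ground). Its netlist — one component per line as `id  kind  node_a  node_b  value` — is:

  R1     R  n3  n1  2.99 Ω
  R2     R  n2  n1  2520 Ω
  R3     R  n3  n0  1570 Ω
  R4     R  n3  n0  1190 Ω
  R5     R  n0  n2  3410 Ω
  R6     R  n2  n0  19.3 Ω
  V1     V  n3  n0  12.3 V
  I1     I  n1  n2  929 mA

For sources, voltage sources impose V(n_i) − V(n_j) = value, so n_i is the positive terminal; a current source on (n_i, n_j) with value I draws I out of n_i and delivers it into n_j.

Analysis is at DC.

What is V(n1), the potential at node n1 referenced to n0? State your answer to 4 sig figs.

9.532 V

Element admittances at DC:
  Y(R1) = 0.3344 S between n3,n1
  Y(R2) = 0.0003968 S between n2,n1
  Y(R3) = 0.0006369 S between n3,n0
  Y(R4) = 0.0008403 S between n3,n0
  Y(R5) = 0.0002933 S between n0,n2
  Y(R6) = 0.05181 S between n2,n0
  V1: constraint V(n3)−V(n0) = 12.3
  I1: injects 0.929 A into n2 (from n1)
Assemble and solve the 4×4 MNA system:
  V(n1)=9.532  V(n2)=17.77  V(n3)=12.30
  i(V1)=-0.9439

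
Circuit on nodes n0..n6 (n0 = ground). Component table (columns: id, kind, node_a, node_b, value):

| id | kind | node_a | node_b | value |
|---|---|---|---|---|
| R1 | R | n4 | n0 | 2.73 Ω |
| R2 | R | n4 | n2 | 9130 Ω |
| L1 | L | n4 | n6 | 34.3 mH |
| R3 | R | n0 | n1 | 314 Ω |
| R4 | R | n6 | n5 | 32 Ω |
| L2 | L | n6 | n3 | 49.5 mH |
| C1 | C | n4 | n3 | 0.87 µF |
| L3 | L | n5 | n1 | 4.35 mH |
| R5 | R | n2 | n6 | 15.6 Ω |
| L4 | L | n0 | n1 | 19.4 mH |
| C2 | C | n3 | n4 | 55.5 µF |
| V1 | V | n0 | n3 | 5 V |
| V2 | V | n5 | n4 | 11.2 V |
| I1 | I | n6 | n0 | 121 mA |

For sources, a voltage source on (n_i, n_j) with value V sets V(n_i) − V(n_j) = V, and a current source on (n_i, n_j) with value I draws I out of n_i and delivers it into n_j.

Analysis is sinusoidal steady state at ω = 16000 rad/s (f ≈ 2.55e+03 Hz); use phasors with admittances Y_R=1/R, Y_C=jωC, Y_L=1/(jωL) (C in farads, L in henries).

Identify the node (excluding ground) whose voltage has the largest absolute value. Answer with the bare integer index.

5

Element admittances at ω=16000 rad/s:
  Y(R1) = 0.3663+0.000j S between n4,n0
  Y(R2) = 0.0001095+0.000j S between n4,n2
  Y(L1) = 0.000-0.001822j S between n4,n6
  Y(R3) = 0.003185+0.000j S between n0,n1
  Y(R4) = 0.03125+0.000j S between n6,n5
  Y(L2) = 0.000-0.001263j S between n6,n3
  Y(C1) = 0.000+0.01392j S between n4,n3
  Y(L3) = 0.000-0.01437j S between n5,n1
  Y(R5) = 0.06410+0.000j S between n2,n6
  Y(L4) = 0.000-0.003222j S between n0,n1
  Y(C2) = 0.000+0.8880j S between n3,n4
  V1: constraint V(n0)−V(n3) = 5
  V2: constraint V(n5)−V(n4) = 11.2
  I1: injects 0.121 A into n0 (from n6)
Assemble and solve the 8×8 MNA system:
  V(n1)=5.220-2.258j  V(n2)=2.972-0.8629j  V(n3)=-5.000+0.000j  V(n4)=-4.310-1.607j  V(n5)=6.890-1.607j  V(n6)=2.984-0.8617j
  i(V1)=-1.448-0.6126j  i(V2)=-0.1314+0.04730j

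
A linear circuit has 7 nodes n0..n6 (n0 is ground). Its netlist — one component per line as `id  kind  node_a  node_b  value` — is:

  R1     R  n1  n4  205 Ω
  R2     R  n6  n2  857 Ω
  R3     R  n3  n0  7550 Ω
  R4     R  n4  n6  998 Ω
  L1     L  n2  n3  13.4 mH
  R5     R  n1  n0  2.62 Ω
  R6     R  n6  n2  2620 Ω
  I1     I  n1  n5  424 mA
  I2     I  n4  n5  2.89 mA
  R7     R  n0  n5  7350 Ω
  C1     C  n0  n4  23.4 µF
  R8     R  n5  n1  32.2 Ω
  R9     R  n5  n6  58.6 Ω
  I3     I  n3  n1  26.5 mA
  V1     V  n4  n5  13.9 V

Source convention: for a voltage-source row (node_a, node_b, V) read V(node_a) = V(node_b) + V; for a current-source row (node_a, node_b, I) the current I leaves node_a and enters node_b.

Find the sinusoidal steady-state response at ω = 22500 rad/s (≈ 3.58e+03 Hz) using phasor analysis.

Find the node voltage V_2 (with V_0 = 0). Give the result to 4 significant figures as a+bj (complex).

-28.90-0.7420j V

Element admittances at ω=22500 rad/s:
  Y(R1) = 0.004878+0.000j S between n1,n4
  Y(R2) = 0.001167+0.000j S between n6,n2
  Y(R3) = 0.0001325+0.000j S between n3,n0
  Y(R4) = 0.001002+0.000j S between n4,n6
  Y(L1) = 0.000-0.003317j S between n2,n3
  Y(R5) = 0.3817+0.000j S between n1,n0
  Y(R6) = 0.0003817+0.000j S between n6,n2
  I1: injects 0.424 A into n5 (from n1)
  I2: injects 0.00289 A into n5 (from n4)
  Y(R7) = 0.0001361+0.000j S between n0,n5
  Y(C1) = 0.000+0.5265j S between n0,n4
  Y(R8) = 0.03106+0.000j S between n5,n1
  Y(R9) = 0.01706+0.000j S between n5,n6
  I3: injects 0.0265 A into n1 (from n3)
  V1: constraint V(n4)−V(n5) = 13.9
Assemble and solve the 7×7 MNA system:
  V(n1)=-1.978-0.1243j  V(n2)=-28.90-0.7420j  V(n3)=-29.21-7.565j  V(n4)=0.09238-1.445j  V(n5)=-13.81-1.445j  V(n6)=-14.29-1.389j
  i(V1)=-0.7879-0.04214j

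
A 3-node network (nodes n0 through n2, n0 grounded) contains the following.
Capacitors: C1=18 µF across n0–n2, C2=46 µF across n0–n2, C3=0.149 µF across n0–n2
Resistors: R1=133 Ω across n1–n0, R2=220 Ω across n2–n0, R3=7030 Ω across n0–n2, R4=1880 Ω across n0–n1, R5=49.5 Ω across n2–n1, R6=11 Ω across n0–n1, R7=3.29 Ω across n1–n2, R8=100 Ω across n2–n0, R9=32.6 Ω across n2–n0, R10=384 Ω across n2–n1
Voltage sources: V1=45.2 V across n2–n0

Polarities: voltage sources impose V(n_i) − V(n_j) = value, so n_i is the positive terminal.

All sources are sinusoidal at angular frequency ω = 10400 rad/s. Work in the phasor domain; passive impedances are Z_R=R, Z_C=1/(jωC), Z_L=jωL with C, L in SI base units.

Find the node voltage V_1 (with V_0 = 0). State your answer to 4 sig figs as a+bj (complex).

34.69+0.000j V

Apply KCL at each of the 2 non-ground nodes and solve the resulting linear system.
Node n1: branches {R1, R4, R5, R6, R7, R10} → V_1 = 34.69+0.000j
Node n2: branches {C1, R2, R3, C2, C3, R5, R7, R8, R9, R10, V1} → V_2 = 45.20+0.000j
Source currents: i(V1)=-5.484-30.16j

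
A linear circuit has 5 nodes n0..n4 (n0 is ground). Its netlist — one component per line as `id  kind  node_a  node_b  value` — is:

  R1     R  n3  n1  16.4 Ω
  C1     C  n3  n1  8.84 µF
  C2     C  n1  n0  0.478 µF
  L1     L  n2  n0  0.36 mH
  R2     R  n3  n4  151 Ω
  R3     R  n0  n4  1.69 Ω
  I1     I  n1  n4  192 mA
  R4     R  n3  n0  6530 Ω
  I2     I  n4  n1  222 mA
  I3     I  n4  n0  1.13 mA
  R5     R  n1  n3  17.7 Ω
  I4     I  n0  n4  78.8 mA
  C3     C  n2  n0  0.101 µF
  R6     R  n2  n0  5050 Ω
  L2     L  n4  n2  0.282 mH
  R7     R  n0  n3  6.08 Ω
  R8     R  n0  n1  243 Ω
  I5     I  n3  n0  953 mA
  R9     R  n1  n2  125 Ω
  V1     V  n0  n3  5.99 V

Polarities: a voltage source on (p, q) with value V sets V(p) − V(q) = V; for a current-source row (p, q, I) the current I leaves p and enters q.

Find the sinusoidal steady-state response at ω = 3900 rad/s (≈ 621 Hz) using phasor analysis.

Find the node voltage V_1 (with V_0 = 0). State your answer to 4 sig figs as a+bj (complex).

Apply KCL at each of the 4 non-ground nodes and solve the resulting linear system.
Node n1: branches {R1, C1, C2, I1, I2, R5, R8, R9} → V_1 = -5.235-0.1276j
Node n2: branches {L1, C3, R6, L2, R9} → V_2 = -0.009371-0.03274j
Node n3: branches {R1, C1, R2, R4, R5, R7, I5, V1} → V_3 = -5.990+0.000j
Node n4: branches {R2, R3, I1, I2, I3, I4, L2} → V_4 = -0.01753-0.01241j
Source currents: i(V1)=-0.1658-0.01096j

-5.235-0.1276j V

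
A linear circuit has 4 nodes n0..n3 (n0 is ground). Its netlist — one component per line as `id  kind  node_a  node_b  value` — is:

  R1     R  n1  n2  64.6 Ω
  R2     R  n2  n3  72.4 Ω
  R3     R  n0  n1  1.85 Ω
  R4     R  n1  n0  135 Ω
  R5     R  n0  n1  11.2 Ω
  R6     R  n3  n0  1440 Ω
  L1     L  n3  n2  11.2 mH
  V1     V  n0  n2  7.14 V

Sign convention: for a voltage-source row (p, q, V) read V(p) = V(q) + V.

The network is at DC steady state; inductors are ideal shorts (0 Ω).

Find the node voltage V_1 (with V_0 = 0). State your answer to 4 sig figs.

MNA unknowns: 3 node voltages V₁..V_3 plus 2 source currents (L1, V1)
R1: Y=0.01548 on G[1,2]
R2: Y=0.01381 on G[2,3]
R3: Y=0.5405 on G[0,1]
R4: Y=0.007407 on G[1,0]
R5: Y=0.08929 on G[0,1]
R6: Y=0.0006944 on G[3,0]
L1: row V3−V2=0, i_L1 at 3,2
V1: row V0−V2=7.14, i_V1 at 0,2
solve → V1=-0.1693, V2=-7.140, V3=-7.140
aux → i_L1=0.004958, i_V1=-0.1129

-0.1693 V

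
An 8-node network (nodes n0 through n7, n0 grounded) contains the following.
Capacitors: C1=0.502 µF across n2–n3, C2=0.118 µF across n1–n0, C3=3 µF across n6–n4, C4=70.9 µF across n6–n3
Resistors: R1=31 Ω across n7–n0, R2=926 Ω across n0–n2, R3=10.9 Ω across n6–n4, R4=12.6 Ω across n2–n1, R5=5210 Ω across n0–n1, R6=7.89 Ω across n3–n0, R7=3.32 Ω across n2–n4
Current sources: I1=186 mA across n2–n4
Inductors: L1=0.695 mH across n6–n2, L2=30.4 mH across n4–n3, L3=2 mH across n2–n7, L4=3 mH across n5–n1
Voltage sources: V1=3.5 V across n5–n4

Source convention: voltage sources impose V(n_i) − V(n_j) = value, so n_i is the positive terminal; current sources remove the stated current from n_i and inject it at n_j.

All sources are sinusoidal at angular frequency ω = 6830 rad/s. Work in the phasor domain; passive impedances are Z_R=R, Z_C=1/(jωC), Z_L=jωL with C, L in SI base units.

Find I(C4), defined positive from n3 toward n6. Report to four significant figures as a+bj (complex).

Element admittances at ω=6830 rad/s:
  Y(C1) = 0.000+0.003429j S between n2,n3
  Y(R1) = 0.03226+0.000j S between n7,n0
  Y(R2) = 0.001080+0.000j S between n0,n2
  Y(R3) = 0.09174+0.000j S between n6,n4
  Y(C2) = 0.000+0.0008059j S between n1,n0
  I1: injects 0.186 A into n4 (from n2)
  Y(C3) = 0.000+0.02049j S between n6,n4
  Y(R4) = 0.07937+0.000j S between n2,n1
  Y(R5) = 0.0001919+0.000j S between n0,n1
  Y(L1) = 0.000-0.2107j S between n6,n2
  Y(L2) = 0.000-0.004816j S between n4,n3
  Y(R6) = 0.1267+0.000j S between n3,n0
  Y(R7) = 0.3012+0.000j S between n2,n4
  Y(L3) = 0.000-0.07321j S between n2,n7
  Y(C4) = 0.000+0.4842j S between n6,n3
  Y(L4) = 0.000-0.04880j S between n5,n1
  V1: constraint V(n5)−V(n4) = 3.5
Assemble and solve the 8×8 MNA system:
  V(n1)=1.245-1.687j  V(n2)=0.08418-0.1041j  V(n3)=-0.02149+0.02561j  V(n4)=0.3044+0.2336j  V(n5)=3.804+0.2336j  V(n6)=-0.01230+0.03423j  V(n7)=0.03209-0.1182j
  i(V1)=-0.09371+0.1249j

0.004171-0.004454j A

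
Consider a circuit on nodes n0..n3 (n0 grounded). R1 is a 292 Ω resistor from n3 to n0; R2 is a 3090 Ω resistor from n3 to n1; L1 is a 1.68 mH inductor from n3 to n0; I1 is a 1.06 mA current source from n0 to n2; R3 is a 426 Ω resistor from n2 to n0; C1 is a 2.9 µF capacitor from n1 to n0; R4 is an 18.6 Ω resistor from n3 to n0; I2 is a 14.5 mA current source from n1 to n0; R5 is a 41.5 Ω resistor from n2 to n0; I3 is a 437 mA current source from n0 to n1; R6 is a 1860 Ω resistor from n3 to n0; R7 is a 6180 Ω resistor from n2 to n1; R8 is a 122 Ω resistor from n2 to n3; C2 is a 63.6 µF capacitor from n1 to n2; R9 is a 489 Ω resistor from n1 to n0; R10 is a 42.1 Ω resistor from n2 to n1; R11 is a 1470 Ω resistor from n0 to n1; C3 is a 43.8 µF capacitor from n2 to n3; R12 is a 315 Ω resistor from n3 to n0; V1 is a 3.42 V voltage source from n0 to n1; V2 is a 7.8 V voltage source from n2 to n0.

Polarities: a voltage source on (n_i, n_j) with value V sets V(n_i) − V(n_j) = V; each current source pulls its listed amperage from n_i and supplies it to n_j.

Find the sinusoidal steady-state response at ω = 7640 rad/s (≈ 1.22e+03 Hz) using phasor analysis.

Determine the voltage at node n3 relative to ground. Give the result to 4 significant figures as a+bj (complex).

Element admittances at ω=7640 rad/s:
  Y(R1) = 0.003425+0.000j S between n3,n0
  Y(R2) = 0.0003236+0.000j S between n3,n1
  Y(L1) = 0.000-0.07791j S between n3,n0
  I1: injects 0.00106 A into n2 (from n0)
  Y(R3) = 0.002347+0.000j S between n2,n0
  Y(C1) = 0.000+0.02216j S between n1,n0
  Y(R4) = 0.05376+0.000j S between n3,n0
  I2: injects 0.0145 A into n0 (from n1)
  Y(R5) = 0.02410+0.000j S between n2,n0
  I3: injects 0.437 A into n1 (from n0)
  Y(R6) = 0.0005376+0.000j S between n3,n0
  Y(R7) = 0.0001618+0.000j S between n2,n1
  Y(R8) = 0.008197+0.000j S between n2,n3
  Y(C2) = 0.000+0.4859j S between n1,n2
  Y(R9) = 0.002045+0.000j S between n1,n0
  Y(R10) = 0.02375+0.000j S between n2,n1
  Y(R11) = 0.0006803+0.000j S between n0,n1
  Y(C3) = 0.000+0.3346j S between n2,n3
  Y(R12) = 0.003175+0.000j S between n3,n0
  V1: constraint V(n0)−V(n1) = 3.42
  V2: constraint V(n2)−V(n0) = 7.8
Assemble and solve the 5×5 MNA system:
  V(n1)=-3.420+0.000j  V(n2)=7.800+0.000j  V(n3)=9.536+2.334j
  i(V1)=-0.7043-5.528j  i(V2)=-1.240-4.852j

9.536+2.334j V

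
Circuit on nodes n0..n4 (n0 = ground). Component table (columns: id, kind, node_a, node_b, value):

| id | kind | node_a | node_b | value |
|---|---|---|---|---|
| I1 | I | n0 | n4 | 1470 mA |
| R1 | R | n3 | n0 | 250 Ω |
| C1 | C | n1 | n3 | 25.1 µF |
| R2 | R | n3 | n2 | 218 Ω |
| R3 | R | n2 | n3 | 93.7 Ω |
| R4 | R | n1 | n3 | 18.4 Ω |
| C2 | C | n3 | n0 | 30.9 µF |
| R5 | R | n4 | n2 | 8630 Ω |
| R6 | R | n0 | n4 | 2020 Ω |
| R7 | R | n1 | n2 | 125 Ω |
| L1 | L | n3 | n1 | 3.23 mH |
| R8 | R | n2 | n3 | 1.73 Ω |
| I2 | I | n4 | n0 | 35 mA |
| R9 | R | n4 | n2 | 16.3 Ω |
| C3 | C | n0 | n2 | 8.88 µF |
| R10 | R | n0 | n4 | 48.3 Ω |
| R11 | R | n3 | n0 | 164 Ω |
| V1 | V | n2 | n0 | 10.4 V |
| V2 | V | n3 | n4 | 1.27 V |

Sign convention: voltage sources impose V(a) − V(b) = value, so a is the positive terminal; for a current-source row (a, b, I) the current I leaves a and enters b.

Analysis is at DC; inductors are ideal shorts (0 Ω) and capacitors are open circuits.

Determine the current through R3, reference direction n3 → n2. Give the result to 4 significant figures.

0.01868 A

Element admittances at DC:
  I1: injects 1.47 A into n4 (from n0)
  Y(R1) = 0.004000 S between n3,n0
  Y(C1) = 0.000 S between n1,n3
  Y(R2) = 0.004587 S between n3,n2
  Y(R3) = 0.01067 S between n2,n3
  Y(R4) = 0.05435 S between n1,n3
  Y(C2) = 0.000 S between n3,n0
  Y(R5) = 0.0001159 S between n4,n2
  Y(R6) = 0.0004950 S between n0,n4
  Y(R7) = 0.008000 S between n1,n2
  L1: short n3↔n1 (DC inductor)
  Y(R8) = 0.5780 S between n2,n3
  I2: injects 0.035 A into n0 (from n4)
  Y(R9) = 0.06135 S between n4,n2
  Y(C3) = 0.000 S between n0,n2
  Y(R10) = 0.02070 S between n0,n4
  Y(R11) = 0.006098 S between n3,n0
  V1: constraint V(n2)−V(n0) = 10.4
  V2: constraint V(n3)−V(n4) = 1.27
Assemble and solve the 7×7 MNA system:
  V(n1)=12.15  V(n2)=10.40  V(n3)=12.15  V(n4)=10.88
  i(L1)=0.01400  i(V1)=1.082  i(V2)=-1.175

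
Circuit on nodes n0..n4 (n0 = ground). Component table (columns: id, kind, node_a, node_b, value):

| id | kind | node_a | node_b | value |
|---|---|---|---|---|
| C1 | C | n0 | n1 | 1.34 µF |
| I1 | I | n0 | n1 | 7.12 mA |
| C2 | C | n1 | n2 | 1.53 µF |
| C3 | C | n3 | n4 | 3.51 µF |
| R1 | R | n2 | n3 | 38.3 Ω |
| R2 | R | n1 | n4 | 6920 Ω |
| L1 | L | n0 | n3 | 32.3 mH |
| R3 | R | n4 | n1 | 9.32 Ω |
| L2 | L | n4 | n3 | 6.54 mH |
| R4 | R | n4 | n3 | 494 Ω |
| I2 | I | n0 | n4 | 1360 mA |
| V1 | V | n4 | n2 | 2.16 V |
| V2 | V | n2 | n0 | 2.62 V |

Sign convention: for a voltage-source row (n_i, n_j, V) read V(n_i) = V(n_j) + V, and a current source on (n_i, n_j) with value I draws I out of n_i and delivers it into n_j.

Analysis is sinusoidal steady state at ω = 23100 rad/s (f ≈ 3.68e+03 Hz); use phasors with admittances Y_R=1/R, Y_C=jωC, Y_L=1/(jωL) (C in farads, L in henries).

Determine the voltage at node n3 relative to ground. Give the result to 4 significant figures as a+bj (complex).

MNA unknowns: 4 node voltages V₁..V_4 plus 2 source currents (V1, V2)
C1: Y=0.000+0.03095j on G[0,1]
I1: z[0]−=0.00712, z[1]+=0.00712
C2: Y=0.000+0.03534j on G[1,2]
C3: Y=0.000+0.08108j on G[3,4]
R1: Y=0.02611+0.000j on G[2,3]
R2: Y=0.0001445+0.000j on G[1,4]
L1: Y=0.000-0.001340j on G[0,3]
R3: Y=0.1073+0.000j on G[4,1]
L2: Y=0.000-0.006619j on G[4,3]
R4: Y=0.002024+0.000j on G[4,3]
I2: z[0]−=1.36, z[4]+=1.36
V1: row V4−V2=2.16, i_V1 at 4,2
V2: row V2−V0=2.62, i_V2 at 2,0
solve → V1=3.895-1.542j, V2=2.620+0.000j, V3=4.598+0.7012j, V4=4.780+0.000j
aux → i_V1=1.212-0.1778j, i_V2=1.318-0.1144j

4.598+0.7012j V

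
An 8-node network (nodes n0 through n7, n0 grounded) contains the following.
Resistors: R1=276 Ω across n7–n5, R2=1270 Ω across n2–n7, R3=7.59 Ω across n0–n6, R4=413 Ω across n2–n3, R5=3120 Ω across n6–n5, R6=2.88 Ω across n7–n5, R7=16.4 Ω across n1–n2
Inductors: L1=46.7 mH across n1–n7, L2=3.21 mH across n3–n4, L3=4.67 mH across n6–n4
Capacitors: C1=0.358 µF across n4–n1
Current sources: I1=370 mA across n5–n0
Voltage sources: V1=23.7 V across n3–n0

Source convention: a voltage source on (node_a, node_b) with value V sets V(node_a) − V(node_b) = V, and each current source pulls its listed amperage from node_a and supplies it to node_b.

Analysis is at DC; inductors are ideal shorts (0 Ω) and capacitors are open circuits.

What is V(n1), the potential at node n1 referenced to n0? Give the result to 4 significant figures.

-115.8 V

MNA unknowns: 7 node voltages V₁..V_7 plus 4 source currents (L1, L2, L3, V1)
R1: Y=0.003623 on G[7,5]
R2: Y=0.0007874 on G[2,7]
R3: Y=0.1318 on G[0,6]
R4: Y=0.002421 on G[2,3]
L1: row V1−V7=0, i_L1 at 1,7
L2: row V3−V4=0, i_L2 at 3,4
C1: Y=0.000 on G[4,1]
R5: Y=0.0003205 on G[6,5]
L3: row V6−V4=0, i_L3 at 6,4
I1: z[5]−=0.37, z[0]+=0.37
R6: Y=0.3472 on G[7,5]
R7: Y=0.06098 on G[1,2]
V1: row V3−V0=23.7, i_V1 at 3,0
solve → V1=-115.8, V2=-110.5, V3=23.70, V4=23.70, V5=-116.7, V6=23.70, V7=-115.8
aux → i_L1=0.3209, i_L2=3.168, i_L3=-3.168, i_V1=-3.493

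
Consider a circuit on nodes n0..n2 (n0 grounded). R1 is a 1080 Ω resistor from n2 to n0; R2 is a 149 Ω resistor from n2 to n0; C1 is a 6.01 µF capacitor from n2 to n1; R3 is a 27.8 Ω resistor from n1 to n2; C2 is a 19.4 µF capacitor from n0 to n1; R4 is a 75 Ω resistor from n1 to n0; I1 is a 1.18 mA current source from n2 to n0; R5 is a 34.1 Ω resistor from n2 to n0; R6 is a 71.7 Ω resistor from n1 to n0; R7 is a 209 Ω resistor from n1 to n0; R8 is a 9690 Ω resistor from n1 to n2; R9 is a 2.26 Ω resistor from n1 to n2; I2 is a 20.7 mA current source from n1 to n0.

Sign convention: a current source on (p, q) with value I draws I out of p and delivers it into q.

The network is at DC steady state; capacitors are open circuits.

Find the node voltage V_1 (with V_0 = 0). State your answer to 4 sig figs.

MNA unknowns: 2 node voltages V₁..V_2
R1: Y=0.0009259 on G[2,0]
R2: Y=0.006711 on G[2,0]
C1: Y=0.000 on G[2,1]
R3: Y=0.03597 on G[1,2]
C2: Y=0.000 on G[0,1]
R4: Y=0.01333 on G[1,0]
I1: z[2]−=0.00118, z[0]+=0.00118
R5: Y=0.02933 on G[2,0]
R6: Y=0.01395 on G[1,0]
R7: Y=0.004785 on G[1,0]
R8: Y=0.0001032 on G[1,2]
R9: Y=0.4425 on G[1,2]
I2: z[1]−=0.0207, z[0]+=0.0207
solve → V1=-0.3284, V2=-0.3071

-0.3284 V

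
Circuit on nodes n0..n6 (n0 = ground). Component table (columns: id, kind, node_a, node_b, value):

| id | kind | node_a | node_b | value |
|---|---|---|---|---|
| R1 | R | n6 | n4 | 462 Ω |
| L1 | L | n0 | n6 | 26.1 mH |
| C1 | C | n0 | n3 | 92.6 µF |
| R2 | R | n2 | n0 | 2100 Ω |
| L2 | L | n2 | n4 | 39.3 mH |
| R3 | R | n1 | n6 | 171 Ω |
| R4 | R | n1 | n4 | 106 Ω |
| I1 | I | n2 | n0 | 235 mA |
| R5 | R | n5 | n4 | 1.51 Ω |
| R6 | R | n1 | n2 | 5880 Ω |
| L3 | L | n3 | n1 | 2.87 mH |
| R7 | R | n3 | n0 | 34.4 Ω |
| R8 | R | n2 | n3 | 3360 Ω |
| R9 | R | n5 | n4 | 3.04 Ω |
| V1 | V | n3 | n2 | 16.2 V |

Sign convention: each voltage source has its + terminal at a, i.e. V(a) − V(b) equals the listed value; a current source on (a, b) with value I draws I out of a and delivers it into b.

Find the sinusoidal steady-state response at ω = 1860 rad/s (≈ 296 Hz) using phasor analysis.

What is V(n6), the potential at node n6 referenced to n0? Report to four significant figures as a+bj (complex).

MNA unknowns: 6 node voltages V₁..V_6 plus 1 source current (V1)
R1: Y=0.002165+0.000j on G[6,4]
L1: Y=0.000-0.02060j on G[0,6]
C1: Y=0.000+0.1722j on G[0,3]
R2: Y=0.0004762+0.000j on G[2,0]
L2: Y=0.000-0.01368j on G[2,4]
R3: Y=0.005848+0.000j on G[1,6]
R4: Y=0.009434+0.000j on G[1,4]
I1: z[2]−=0.235, z[0]+=0.235
R5: Y=0.6623+0.000j on G[5,4]
R6: Y=0.0001701+0.000j on G[1,2]
L3: Y=0.000-0.1873j on G[3,1]
R7: Y=0.02907+0.000j on G[3,0]
R8: Y=0.0002976+0.000j on G[2,3]
R9: Y=0.3289+0.000j on G[5,4]
V1: row V3−V2=16.2, i_V1 at 3,2
solve → V1=-0.7220+0.6922j, V2=-16.57+1.175j, V3=-0.3653+1.175j, V4=-9.625+8.621j, V5=-9.625+8.621j, V6=-1.368-0.6841j
aux → i_V1=0.1177+0.09558j

-1.368-0.6841j V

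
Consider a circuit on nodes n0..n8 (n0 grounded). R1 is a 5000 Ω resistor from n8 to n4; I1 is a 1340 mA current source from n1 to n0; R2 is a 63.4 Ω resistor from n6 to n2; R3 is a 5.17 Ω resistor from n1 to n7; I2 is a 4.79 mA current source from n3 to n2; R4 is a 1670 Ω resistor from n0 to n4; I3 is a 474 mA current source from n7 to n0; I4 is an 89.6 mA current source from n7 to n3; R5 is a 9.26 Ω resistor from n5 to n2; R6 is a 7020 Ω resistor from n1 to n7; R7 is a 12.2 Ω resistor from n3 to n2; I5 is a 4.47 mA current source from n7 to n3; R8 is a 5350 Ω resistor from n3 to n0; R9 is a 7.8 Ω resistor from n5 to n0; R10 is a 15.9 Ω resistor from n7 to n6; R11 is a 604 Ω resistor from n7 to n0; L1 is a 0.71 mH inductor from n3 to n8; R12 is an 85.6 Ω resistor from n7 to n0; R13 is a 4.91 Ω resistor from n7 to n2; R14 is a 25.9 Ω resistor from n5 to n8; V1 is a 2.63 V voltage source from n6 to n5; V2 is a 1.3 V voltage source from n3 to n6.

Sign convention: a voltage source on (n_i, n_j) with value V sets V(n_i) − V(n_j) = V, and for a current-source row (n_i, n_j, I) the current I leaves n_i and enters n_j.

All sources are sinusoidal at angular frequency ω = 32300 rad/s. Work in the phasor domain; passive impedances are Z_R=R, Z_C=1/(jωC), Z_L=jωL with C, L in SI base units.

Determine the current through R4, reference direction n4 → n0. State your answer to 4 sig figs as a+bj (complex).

-0.001475-0.0002888j A

MNA unknowns: 8 node voltages V₁..V_8 plus 2 source currents (V1, V2)
R1: Y=0.0002000+0.000j on G[8,4]
I1: z[1]−=1.34, z[0]+=1.34
R2: Y=0.01577+0.000j on G[6,2]
R3: Y=0.1934+0.000j on G[1,7]
I2: z[3]−=0.00479, z[2]+=0.00479
R4: Y=0.0005988+0.000j on G[0,4]
I3: z[7]−=0.474, z[0]+=0.474
I4: z[7]−=0.0896, z[3]+=0.0896
R5: Y=0.1080+0.000j on G[5,2]
R6: Y=0.0001425+0.000j on G[1,7]
R7: Y=0.08197+0.000j on G[3,2]
I5: z[7]−=0.00447, z[3]+=0.00447
R8: Y=0.0001869+0.000j on G[3,0]
R9: Y=0.1282+0.000j on G[5,0]
R10: Y=0.06289+0.000j on G[7,6]
R11: Y=0.001656+0.000j on G[7,0]
L1: Y=0.000-0.04361j on G[3,8]
R12: Y=0.01168+0.000j on G[7,0]
R13: Y=0.2037+0.000j on G[7,2]
R14: Y=0.03861+0.000j on G[5,8]
V1: row V6−V5=2.63, i_V1 at 6,5
V2: row V3−V6=1.3, i_V2 at 3,6
solve → V1=-26.81+0.001899j, V2=-15.05+0.001976j, V3=-8.127+0.002052j, V4=-2.464-0.4823j, V5=-12.06+0.002052j, V6=-9.427+0.002052j, V7=-19.89+0.001899j, V8=-9.841-1.926j
aux → i_V1=-1.308+0.07472j, i_V2=-0.5610+0.07473j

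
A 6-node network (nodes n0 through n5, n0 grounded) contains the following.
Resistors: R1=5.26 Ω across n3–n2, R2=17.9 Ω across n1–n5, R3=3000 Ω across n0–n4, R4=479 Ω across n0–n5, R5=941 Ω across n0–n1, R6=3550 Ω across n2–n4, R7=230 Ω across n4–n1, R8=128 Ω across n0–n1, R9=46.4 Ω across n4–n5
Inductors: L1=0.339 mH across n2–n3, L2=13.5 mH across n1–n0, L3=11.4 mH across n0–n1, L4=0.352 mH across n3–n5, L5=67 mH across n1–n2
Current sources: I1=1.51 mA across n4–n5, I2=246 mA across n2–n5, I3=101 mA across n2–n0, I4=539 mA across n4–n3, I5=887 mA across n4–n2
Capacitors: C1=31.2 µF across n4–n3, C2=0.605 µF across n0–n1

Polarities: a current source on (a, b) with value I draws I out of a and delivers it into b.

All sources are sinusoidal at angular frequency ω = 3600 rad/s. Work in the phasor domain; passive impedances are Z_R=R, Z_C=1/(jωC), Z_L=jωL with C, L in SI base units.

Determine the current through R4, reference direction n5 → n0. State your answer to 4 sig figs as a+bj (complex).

-0.003963-0.006221j A

MNA unknowns: 5 node voltages V₁..V_5
R1: Y=0.1901+0.000j on G[3,2]
R2: Y=0.05587+0.000j on G[1,5]
L1: Y=0.000-0.8194j on G[2,3]
L2: Y=0.000-0.02058j on G[1,0]
I1: z[4]−=0.00151, z[5]+=0.00151
I2: z[2]−=0.246, z[5]+=0.246
C1: Y=0.000+0.1123j on G[4,3]
C2: Y=0.000+0.002178j on G[0,1]
R3: Y=0.0003333+0.000j on G[0,4]
R4: Y=0.002088+0.000j on G[0,5]
R5: Y=0.001063+0.000j on G[0,1]
R6: Y=0.0002817+0.000j on G[2,4]
R7: Y=0.004348+0.000j on G[4,1]
L3: Y=0.000-0.02437j on G[0,1]
R8: Y=0.007812+0.000j on G[0,1]
L4: Y=0.000-0.7891j on G[3,5]
L5: Y=0.000-0.004146j on G[1,2]
R9: Y=0.02155+0.000j on G[4,5]
I3: z[2]−=0.101, z[0]+=0.101
I4: z[4]−=0.539, z[3]+=0.539
I5: z[4]−=0.887, z[2]+=0.887
solve → V1=-0.5189-2.128j, V2=-1.363-2.705j, V3=-1.509-3.332j, V4=-4.239+8.764j, V5=-1.898-2.980j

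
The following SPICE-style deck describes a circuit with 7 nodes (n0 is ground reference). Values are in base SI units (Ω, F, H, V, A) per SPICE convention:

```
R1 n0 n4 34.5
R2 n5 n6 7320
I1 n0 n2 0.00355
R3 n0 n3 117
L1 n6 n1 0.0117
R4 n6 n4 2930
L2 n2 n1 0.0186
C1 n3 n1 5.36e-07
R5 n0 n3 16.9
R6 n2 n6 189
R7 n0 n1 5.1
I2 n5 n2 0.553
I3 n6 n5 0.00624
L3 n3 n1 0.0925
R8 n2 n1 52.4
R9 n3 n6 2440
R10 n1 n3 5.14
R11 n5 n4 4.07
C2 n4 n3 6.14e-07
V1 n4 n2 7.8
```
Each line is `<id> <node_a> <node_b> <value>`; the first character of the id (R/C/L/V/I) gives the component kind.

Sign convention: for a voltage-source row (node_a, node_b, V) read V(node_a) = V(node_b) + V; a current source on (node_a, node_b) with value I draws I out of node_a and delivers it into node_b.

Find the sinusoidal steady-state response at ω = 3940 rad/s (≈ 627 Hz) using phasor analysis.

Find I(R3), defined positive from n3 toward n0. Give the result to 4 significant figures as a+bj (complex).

-0.002655+0.001105j A

Element admittances at ω=3940 rad/s:
  Y(R1) = 0.02899+0.000j S between n0,n4
  Y(R2) = 0.0001366+0.000j S between n5,n6
  I1: injects 0.00355 A into n2 (from n0)
  Y(R3) = 0.008547+0.000j S between n0,n3
  Y(L1) = 0.000-0.02169j S between n6,n1
  Y(R4) = 0.0003413+0.000j S between n6,n4
  Y(L2) = 0.000-0.01365j S between n2,n1
  Y(C1) = 0.000+0.002112j S between n3,n1
  Y(R5) = 0.05917+0.000j S between n0,n3
  Y(R6) = 0.005291+0.000j S between n2,n6
  Y(R7) = 0.1961+0.000j S between n0,n1
  I2: injects 0.553 A into n2 (from n5)
  I3: injects 0.00624 A into n5 (from n6)
  Y(L3) = 0.000-0.002744j S between n3,n1
  Y(R8) = 0.01908+0.000j S between n2,n1
  Y(R9) = 0.0004098+0.000j S between n3,n6
  Y(R10) = 0.1946+0.000j S between n1,n3
  Y(R11) = 0.2457+0.000j S between n5,n4
  Y(C2) = 0.000+0.002419j S between n4,n3
  V1: constraint V(n4)−V(n2) = 7.8
Assemble and solve the 7×7 MNA system:
  V(n1)=-0.4345+0.1253j  V(n2)=-4.013-1.150j  V(n3)=-0.3106+0.1293j  V(n4)=3.787-1.150j  V(n5)=1.561-1.150j  V(n6)=-0.4052-0.9622j
  i(V1)=-0.6613+0.02350j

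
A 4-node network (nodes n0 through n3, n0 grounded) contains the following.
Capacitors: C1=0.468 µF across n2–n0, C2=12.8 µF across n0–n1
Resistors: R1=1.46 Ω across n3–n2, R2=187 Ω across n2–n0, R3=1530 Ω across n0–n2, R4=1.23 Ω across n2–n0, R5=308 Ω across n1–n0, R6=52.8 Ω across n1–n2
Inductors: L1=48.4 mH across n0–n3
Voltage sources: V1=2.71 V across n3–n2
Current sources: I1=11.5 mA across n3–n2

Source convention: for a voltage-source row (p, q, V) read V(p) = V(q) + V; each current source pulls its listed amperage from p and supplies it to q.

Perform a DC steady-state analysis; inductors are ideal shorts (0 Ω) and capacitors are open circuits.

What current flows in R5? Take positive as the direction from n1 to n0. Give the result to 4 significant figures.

Element admittances at DC:
  Y(C1) = 0.000 S between n2,n0
  Y(R1) = 0.6849 S between n3,n2
  Y(R2) = 0.005348 S between n2,n0
  Y(R3) = 0.0006536 S between n0,n2
  Y(R4) = 0.8130 S between n2,n0
  L1: short n0↔n3 (DC inductor)
  Y(R5) = 0.003247 S between n1,n0
  Y(C2) = 0.000 S between n0,n1
  Y(R6) = 0.01894 S between n1,n2
  V1: constraint V(n3)−V(n2) = 2.71
  I1: injects 0.0115 A into n2 (from n3)
Assemble and solve the 5×5 MNA system:
  V(n1)=-2.313  V(n2)=-2.710  V(n3)=0.000
  i(L1)=-2.227  i(V1)=-4.095

-0.007511 A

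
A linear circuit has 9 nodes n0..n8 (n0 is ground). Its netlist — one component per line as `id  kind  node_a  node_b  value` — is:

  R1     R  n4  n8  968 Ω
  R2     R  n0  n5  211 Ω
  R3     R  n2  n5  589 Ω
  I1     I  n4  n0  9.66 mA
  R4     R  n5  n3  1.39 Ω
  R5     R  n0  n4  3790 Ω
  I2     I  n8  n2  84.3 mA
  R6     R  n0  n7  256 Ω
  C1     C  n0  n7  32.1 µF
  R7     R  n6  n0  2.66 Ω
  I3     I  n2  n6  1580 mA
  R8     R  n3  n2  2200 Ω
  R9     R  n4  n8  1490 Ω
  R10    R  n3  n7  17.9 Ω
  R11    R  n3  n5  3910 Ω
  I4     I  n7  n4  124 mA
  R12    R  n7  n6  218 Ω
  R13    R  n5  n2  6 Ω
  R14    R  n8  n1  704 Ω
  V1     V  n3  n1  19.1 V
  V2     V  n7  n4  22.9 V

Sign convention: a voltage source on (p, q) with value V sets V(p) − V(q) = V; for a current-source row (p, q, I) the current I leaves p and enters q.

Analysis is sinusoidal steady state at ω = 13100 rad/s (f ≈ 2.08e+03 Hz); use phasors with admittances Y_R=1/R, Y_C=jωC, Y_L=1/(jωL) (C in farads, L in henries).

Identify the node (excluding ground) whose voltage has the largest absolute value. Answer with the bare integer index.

8

Apply KCL at each of the 8 non-ground nodes and solve the resulting linear system.
Node n1: branches {R14, V1} → V_1 = -44.09+3.153j
Node n2: branches {R3, I2, I3, R8, R13} → V_2 = -35.74+3.133j
Node n3: branches {R4, R8, R10, R11, V1} → V_3 = -24.99+3.153j
Node n4: branches {R1, I1, R5, R9, I4, V2} → V_4 = -23.01+3.415j
Node n5: branches {R2, R3, R4, R11, R13} → V_5 = -26.89+3.133j
Node n6: branches {R7, I3, R12} → V_6 = 4.151+0.04117j
Node n7: branches {R6, C1, R10, I4, R12, V2} → V_7 = -0.1060+3.415j
Node n8: branches {R1, I2, R9, R14} → V_8 = -59.57+3.296j
Source currents: i(V1)=0.02199-0.0002031j, i(V2)=-0.05810+0.001104j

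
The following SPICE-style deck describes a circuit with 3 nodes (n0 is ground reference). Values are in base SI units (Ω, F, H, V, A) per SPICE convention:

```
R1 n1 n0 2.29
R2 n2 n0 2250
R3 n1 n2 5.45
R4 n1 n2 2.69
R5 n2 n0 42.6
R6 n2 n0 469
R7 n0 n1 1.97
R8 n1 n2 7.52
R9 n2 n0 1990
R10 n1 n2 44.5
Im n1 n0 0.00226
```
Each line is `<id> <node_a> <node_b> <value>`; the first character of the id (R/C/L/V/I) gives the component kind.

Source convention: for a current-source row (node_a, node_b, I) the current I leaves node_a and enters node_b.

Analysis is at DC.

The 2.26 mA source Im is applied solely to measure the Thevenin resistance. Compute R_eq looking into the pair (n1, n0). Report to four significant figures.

Apply KCL at each of the 2 non-ground nodes and solve the resulting linear system.
Node n1: branches {R1, R3, R4, R7, R8, R10, Im} → V_1 = -0.002330
Node n2: branches {R2, R3, R4, R5, R6, R8, R9, R10} → V_2 = -0.002246

R_eq = 1.031 Ω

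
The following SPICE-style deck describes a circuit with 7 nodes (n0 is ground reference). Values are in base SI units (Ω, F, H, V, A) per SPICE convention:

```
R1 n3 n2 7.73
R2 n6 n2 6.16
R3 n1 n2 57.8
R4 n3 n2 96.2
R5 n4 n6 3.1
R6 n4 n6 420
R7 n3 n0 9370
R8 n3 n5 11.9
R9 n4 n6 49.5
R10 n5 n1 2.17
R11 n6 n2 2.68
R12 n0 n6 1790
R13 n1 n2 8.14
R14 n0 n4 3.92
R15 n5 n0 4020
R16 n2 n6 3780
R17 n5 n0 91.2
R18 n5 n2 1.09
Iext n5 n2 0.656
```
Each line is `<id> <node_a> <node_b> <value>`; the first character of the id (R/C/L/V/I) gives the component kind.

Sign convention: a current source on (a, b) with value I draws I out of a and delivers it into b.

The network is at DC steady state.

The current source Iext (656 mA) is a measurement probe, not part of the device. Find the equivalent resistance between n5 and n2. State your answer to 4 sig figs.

R_eq = 0.9194 Ω

Element admittances at DC:
  Y(R1) = 0.1294 S between n3,n2
  Y(R2) = 0.1623 S between n6,n2
  Y(R3) = 0.01730 S between n1,n2
  Y(R4) = 0.01040 S between n3,n2
  Y(R5) = 0.3226 S between n4,n6
  Y(R6) = 0.002381 S between n4,n6
  Y(R7) = 0.0001067 S between n3,n0
  Y(R8) = 0.08403 S between n3,n5
  Y(R9) = 0.02020 S between n4,n6
  Y(R10) = 0.4608 S between n5,n1
  Y(R11) = 0.3731 S between n6,n2
  Y(R12) = 0.0005587 S between n0,n6
  Y(R13) = 0.1229 S between n1,n2
  Y(R14) = 0.2551 S between n0,n4
  Y(R15) = 0.0002488 S between n5,n0
  Y(R16) = 0.0002646 S between n2,n6
  Y(R17) = 0.01096 S between n5,n0
  Y(R18) = 0.9174 S between n5,n2
  Iext: injects 0.656 A into n2 (from n5)
Assemble and solve the 6×6 MNA system:
  V(n1)=-0.4090  V(n2)=0.05352  V(n3)=-0.1729  V(n4)=0.02414  V(n5)=-0.5496  V(n6)=0.04198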